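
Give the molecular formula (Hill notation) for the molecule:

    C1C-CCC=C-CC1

C8H14

Heavy atoms from the SMILES: 8 C.
Implicit hydrogens by atom environment:
  6 × C: 2 H each → 12
  2 × C: 1 H each → 2
  Total hydrogens = 14.
Molecular formula: C8H14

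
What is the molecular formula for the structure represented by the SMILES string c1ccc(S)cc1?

Heavy atoms from the SMILES: 6 C, 1 S.
Implicit hydrogens by atom environment:
  5 × C (aromatic): 1 H each → 5
  1 × C (aromatic): no H
  1 × S: 1 H
  Total hydrogens = 6.
Molecular formula: C6H6S

C6H6S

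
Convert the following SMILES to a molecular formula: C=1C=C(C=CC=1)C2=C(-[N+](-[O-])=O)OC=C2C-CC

C13H13NO3

Heavy atoms from the SMILES: 13 C, 1 N, 3 O.
Implicit hydrogens by atom environment:
  6 × C (aromatic): 1 H each → 6
  4 × C (aromatic): no H
  2 × C: 2 H each → 4
  1 × C: 3 H
  1 × N (charge +1): no H
  1 × O (aromatic): no H
  1 × O: no H
  1 × O (charge -1): no H
  Total hydrogens = 13.
Molecular formula: C13H13NO3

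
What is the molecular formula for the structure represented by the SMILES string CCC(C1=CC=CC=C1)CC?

Heavy atoms from the SMILES: 11 C.
Implicit hydrogens by atom environment:
  5 × C (aromatic): 1 H each → 5
  2 × C: 3 H each → 6
  2 × C: 2 H each → 4
  1 × C: 1 H
  1 × C (aromatic): no H
  Total hydrogens = 16.
Molecular formula: C11H16

C11H16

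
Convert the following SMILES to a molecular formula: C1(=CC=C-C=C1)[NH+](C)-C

C8H12N+

Heavy atoms from the SMILES: 8 C, 1 N.
Implicit hydrogens by atom environment:
  5 × C (aromatic): 1 H each → 5
  2 × C: 3 H each → 6
  1 × C (aromatic): no H
  1 × N (charge +1): 1 H
  Total hydrogens = 12.
Net charge +1.
Molecular formula: C8H12N+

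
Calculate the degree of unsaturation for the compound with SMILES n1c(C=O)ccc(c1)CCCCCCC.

5

Molecular formula from the SMILES: C13H19NO.
DoU = (2C + 2 + N − H − X)/2 = (2·13 + 2 + 1 − 19 − 0)/2 = 10/2 = 5.
(Structurally: 1 ring(s) + 4 π bond(s) = 5.)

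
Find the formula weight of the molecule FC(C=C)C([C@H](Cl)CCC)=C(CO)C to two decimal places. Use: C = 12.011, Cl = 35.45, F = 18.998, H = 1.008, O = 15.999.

220.71

Molecular formula: C11H18ClFO.
M = 11×12.011 + 1×35.45 + 1×18.998 + 18×1.008 + 1×15.999 = 220.71 g/mol.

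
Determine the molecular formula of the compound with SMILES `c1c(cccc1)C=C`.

C8H8

Heavy atoms from the SMILES: 8 C.
Implicit hydrogens by atom environment:
  5 × C (aromatic): 1 H each → 5
  1 × C: 2 H
  1 × C: 1 H
  1 × C (aromatic): no H
  Total hydrogens = 8.
Molecular formula: C8H8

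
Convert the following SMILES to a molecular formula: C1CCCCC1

Heavy atoms from the SMILES: 6 C.
Implicit hydrogens by atom environment:
  6 × C: 2 H each → 12
  Total hydrogens = 12.
Molecular formula: C6H12

C6H12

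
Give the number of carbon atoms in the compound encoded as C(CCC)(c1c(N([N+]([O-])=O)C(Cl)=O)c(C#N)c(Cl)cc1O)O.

12

The symbol for carbon appears 12 times in the SMILES. Lowercase c denotes aromatic carbon and counts toward C.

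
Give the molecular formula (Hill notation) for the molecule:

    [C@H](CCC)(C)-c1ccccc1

Heavy atoms from the SMILES: 11 C.
Implicit hydrogens by atom environment:
  5 × C (aromatic): 1 H each → 5
  2 × C: 3 H each → 6
  2 × C: 2 H each → 4
  1 × C: 1 H
  1 × C (aromatic): no H
  Total hydrogens = 16.
Molecular formula: C11H16

C11H16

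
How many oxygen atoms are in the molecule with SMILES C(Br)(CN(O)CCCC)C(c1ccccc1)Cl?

The symbol for oxygen appears 1 time in the SMILES.

1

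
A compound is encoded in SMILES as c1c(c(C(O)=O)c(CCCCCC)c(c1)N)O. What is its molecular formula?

Heavy atoms from the SMILES: 13 C, 1 N, 3 O.
Implicit hydrogens by atom environment:
  5 × C: 2 H each → 10
  4 × C (aromatic): no H
  2 × C (aromatic): 1 H each → 2
  2 × O: 1 H each → 2
  1 × C: 3 H
  1 × C: no H
  1 × N: 2 H
  1 × O: no H
  Total hydrogens = 19.
Molecular formula: C13H19NO3

C13H19NO3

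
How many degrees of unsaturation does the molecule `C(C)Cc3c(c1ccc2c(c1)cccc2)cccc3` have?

11

Molecular formula from the SMILES: C19H18.
DoU = (2C + 2 + N − H − X)/2 = (2·19 + 2 + 0 − 18 − 0)/2 = 22/2 = 11.
(Structurally: 3 ring(s) + 8 π bond(s) = 11.)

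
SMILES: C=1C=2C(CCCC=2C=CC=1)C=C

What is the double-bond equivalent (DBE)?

6

Molecular formula from the SMILES: C12H14.
DoU = (2C + 2 + N − H − X)/2 = (2·12 + 2 + 0 − 14 − 0)/2 = 12/2 = 6.
(Structurally: 2 ring(s) + 4 π bond(s) = 6.)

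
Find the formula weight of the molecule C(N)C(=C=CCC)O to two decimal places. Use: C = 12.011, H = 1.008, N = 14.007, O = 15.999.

Molecular formula: C6H11NO.
M = 6×12.011 + 11×1.008 + 1×14.007 + 1×15.999 = 113.16 g/mol.

113.16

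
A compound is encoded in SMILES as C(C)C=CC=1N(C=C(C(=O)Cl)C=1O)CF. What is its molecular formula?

C10H11ClFNO2

Heavy atoms from the SMILES: 10 C, 1 Cl, 1 F, 1 N, 2 O.
Implicit hydrogens by atom environment:
  3 × C (aromatic): no H
  2 × C: 2 H each → 4
  2 × C: 1 H each → 2
  1 × C: 3 H
  1 × C (aromatic): 1 H
  1 × C: no H
  1 × Cl: no H
  1 × F: no H
  1 × N (aromatic): no H
  1 × O: 1 H
  1 × O: no H
  Total hydrogens = 11.
Molecular formula: C10H11ClFNO2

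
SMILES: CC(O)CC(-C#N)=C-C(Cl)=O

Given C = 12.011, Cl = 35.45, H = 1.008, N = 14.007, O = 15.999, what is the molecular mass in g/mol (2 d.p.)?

173.60

Molecular formula: C7H8ClNO2.
M = 7×12.011 + 1×35.45 + 8×1.008 + 1×14.007 + 2×15.999 = 173.60 g/mol.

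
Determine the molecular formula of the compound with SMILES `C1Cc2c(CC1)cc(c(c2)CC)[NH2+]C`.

C13H20N+

Heavy atoms from the SMILES: 13 C, 1 N.
Implicit hydrogens by atom environment:
  5 × C: 2 H each → 10
  4 × C (aromatic): no H
  2 × C: 3 H each → 6
  2 × C (aromatic): 1 H each → 2
  1 × N (charge +1): 2 H
  Total hydrogens = 20.
Net charge +1.
Molecular formula: C13H20N+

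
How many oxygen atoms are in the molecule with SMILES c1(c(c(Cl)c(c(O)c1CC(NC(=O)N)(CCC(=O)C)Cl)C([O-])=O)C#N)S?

5

The symbol for oxygen appears 5 times in the SMILES.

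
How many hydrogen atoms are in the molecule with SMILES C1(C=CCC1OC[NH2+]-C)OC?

16

Hydrogens are implicit in SMILES; fill each atom to its normal valence:
  4 × C: 1 H each → 4
  2 × C: 3 H each → 6
  2 × C: 2 H each → 4
  2 × O: no H
  1 × N (charge +1): 2 H
  Total hydrogens = 16.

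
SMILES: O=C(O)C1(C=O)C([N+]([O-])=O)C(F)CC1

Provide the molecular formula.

C7H8FNO5

Heavy atoms from the SMILES: 7 C, 1 F, 1 N, 5 O.
Implicit hydrogens by atom environment:
  3 × C: 1 H each → 3
  3 × O: no H
  2 × C: 2 H each → 4
  2 × C: no H
  1 × F: no H
  1 × N (charge +1): no H
  1 × O: 1 H
  1 × O (charge -1): no H
  Total hydrogens = 8.
Molecular formula: C7H8FNO5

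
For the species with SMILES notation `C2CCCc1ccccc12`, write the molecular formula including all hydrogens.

Heavy atoms from the SMILES: 10 C.
Implicit hydrogens by atom environment:
  4 × C: 2 H each → 8
  4 × C (aromatic): 1 H each → 4
  2 × C (aromatic): no H
  Total hydrogens = 12.
Molecular formula: C10H12

C10H12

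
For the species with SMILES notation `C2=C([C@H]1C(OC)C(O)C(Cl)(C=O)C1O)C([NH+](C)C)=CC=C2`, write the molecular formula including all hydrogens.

C15H21ClNO4+

Heavy atoms from the SMILES: 15 C, 1 Cl, 1 N, 4 O.
Implicit hydrogens by atom environment:
  5 × C: 1 H each → 5
  4 × C (aromatic): 1 H each → 4
  3 × C: 3 H each → 9
  2 × C (aromatic): no H
  2 × O: 1 H each → 2
  2 × O: no H
  1 × C: no H
  1 × Cl: no H
  1 × N (charge +1): 1 H
  Total hydrogens = 21.
Net charge +1.
Molecular formula: C15H21ClNO4+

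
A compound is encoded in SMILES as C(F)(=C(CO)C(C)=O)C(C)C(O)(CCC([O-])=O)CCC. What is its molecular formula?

Heavy atoms from the SMILES: 14 C, 1 F, 5 O.
Implicit hydrogens by atom environment:
  5 × C: 2 H each → 10
  5 × C: no H
  3 × C: 3 H each → 9
  2 × O: 1 H each → 2
  2 × O: no H
  1 × C: 1 H
  1 × F: no H
  1 × O (charge -1): no H
  Total hydrogens = 22.
Net charge -1.
Molecular formula: C14H22FO5-

C14H22FO5-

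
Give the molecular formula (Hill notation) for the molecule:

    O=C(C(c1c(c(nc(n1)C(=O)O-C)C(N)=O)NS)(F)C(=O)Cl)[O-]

Heavy atoms from the SMILES: 10 C, 1 Cl, 1 F, 4 N, 6 O, 1 S.
Implicit hydrogens by atom environment:
  5 × C: no H
  5 × O: no H
  4 × C (aromatic): no H
  2 × N (aromatic): no H
  1 × C: 3 H
  1 × Cl: no H
  1 × F: no H
  1 × N: 2 H
  1 × N: 1 H
  1 × O (charge -1): no H
  1 × S: 1 H
  Total hydrogens = 7.
Net charge -1.
Molecular formula: C10H7ClFN4O6S-

C10H7ClFN4O6S-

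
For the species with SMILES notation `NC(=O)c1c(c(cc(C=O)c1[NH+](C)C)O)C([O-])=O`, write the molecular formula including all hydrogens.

C11H12N2O5

Heavy atoms from the SMILES: 11 C, 2 N, 5 O.
Implicit hydrogens by atom environment:
  5 × C (aromatic): no H
  3 × O: no H
  2 × C: 3 H each → 6
  2 × C: no H
  1 × C (aromatic): 1 H
  1 × C: 1 H
  1 × N: 2 H
  1 × N (charge +1): 1 H
  1 × O: 1 H
  1 × O (charge -1): no H
  Total hydrogens = 12.
Molecular formula: C11H12N2O5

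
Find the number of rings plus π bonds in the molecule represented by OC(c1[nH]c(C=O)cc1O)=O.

Molecular formula from the SMILES: C6H5NO4.
DoU = (2C + 2 + N − H − X)/2 = (2·6 + 2 + 1 − 5 − 0)/2 = 10/2 = 5.
(Structurally: 1 ring(s) + 4 π bond(s) = 5.)

5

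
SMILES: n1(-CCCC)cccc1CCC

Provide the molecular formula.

Heavy atoms from the SMILES: 11 C, 1 N.
Implicit hydrogens by atom environment:
  5 × C: 2 H each → 10
  3 × C (aromatic): 1 H each → 3
  2 × C: 3 H each → 6
  1 × C (aromatic): no H
  1 × N (aromatic): no H
  Total hydrogens = 19.
Molecular formula: C11H19N

C11H19N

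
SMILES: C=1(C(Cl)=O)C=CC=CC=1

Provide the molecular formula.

C7H5ClO

Heavy atoms from the SMILES: 7 C, 1 Cl, 1 O.
Implicit hydrogens by atom environment:
  5 × C (aromatic): 1 H each → 5
  1 × C (aromatic): no H
  1 × C: no H
  1 × Cl: no H
  1 × O: no H
  Total hydrogens = 5.
Molecular formula: C7H5ClO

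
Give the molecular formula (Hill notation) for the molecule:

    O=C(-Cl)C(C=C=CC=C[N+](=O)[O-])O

C7H6ClNO4

Heavy atoms from the SMILES: 7 C, 1 Cl, 1 N, 4 O.
Implicit hydrogens by atom environment:
  5 × C: 1 H each → 5
  2 × C: no H
  2 × O: no H
  1 × Cl: no H
  1 × N (charge +1): no H
  1 × O: 1 H
  1 × O (charge -1): no H
  Total hydrogens = 6.
Molecular formula: C7H6ClNO4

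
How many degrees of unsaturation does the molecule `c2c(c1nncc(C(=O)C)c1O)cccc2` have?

9

Molecular formula from the SMILES: C12H10N2O2.
DoU = (2C + 2 + N − H − X)/2 = (2·12 + 2 + 2 − 10 − 0)/2 = 18/2 = 9.
(Structurally: 2 ring(s) + 7 π bond(s) = 9.)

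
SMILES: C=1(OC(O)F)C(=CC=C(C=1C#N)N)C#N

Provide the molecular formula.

C9H6FN3O2

Heavy atoms from the SMILES: 9 C, 1 F, 3 N, 2 O.
Implicit hydrogens by atom environment:
  4 × C (aromatic): no H
  2 × C (aromatic): 1 H each → 2
  2 × C: no H
  2 × N: no H
  1 × C: 1 H
  1 × F: no H
  1 × N: 2 H
  1 × O: 1 H
  1 × O: no H
  Total hydrogens = 6.
Molecular formula: C9H6FN3O2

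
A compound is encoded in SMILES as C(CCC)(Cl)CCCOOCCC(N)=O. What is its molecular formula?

C10H20ClNO3

Heavy atoms from the SMILES: 10 C, 1 Cl, 1 N, 3 O.
Implicit hydrogens by atom environment:
  7 × C: 2 H each → 14
  3 × O: no H
  1 × C: 3 H
  1 × C: 1 H
  1 × C: no H
  1 × Cl: no H
  1 × N: 2 H
  Total hydrogens = 20.
Molecular formula: C10H20ClNO3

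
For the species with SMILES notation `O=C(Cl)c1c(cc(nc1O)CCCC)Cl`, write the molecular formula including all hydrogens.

Heavy atoms from the SMILES: 10 C, 2 Cl, 1 N, 2 O.
Implicit hydrogens by atom environment:
  4 × C (aromatic): no H
  3 × C: 2 H each → 6
  2 × Cl: no H
  1 × C: 3 H
  1 × C (aromatic): 1 H
  1 × C: no H
  1 × N (aromatic): no H
  1 × O: 1 H
  1 × O: no H
  Total hydrogens = 11.
Molecular formula: C10H11Cl2NO2

C10H11Cl2NO2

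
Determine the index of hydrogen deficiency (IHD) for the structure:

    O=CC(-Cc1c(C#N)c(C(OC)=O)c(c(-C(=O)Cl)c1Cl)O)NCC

Molecular formula from the SMILES: C15H14Cl2N2O5.
DoU = (2C + 2 + N − H − X)/2 = (2·15 + 2 + 2 − 14 − 2)/2 = 18/2 = 9.
(Structurally: 1 ring(s) + 8 π bond(s) = 9.)

9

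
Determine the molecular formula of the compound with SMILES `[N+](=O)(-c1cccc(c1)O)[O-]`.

C6H5NO3

Heavy atoms from the SMILES: 6 C, 1 N, 3 O.
Implicit hydrogens by atom environment:
  4 × C (aromatic): 1 H each → 4
  2 × C (aromatic): no H
  1 × N (charge +1): no H
  1 × O: 1 H
  1 × O: no H
  1 × O (charge -1): no H
  Total hydrogens = 5.
Molecular formula: C6H5NO3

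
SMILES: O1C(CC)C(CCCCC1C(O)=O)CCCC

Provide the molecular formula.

Heavy atoms from the SMILES: 14 C, 3 O.
Implicit hydrogens by atom environment:
  8 × C: 2 H each → 16
  3 × C: 1 H each → 3
  2 × C: 3 H each → 6
  2 × O: no H
  1 × C: no H
  1 × O: 1 H
  Total hydrogens = 26.
Molecular formula: C14H26O3

C14H26O3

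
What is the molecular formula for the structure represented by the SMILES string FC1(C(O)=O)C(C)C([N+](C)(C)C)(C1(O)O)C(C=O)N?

C11H20FN2O5+

Heavy atoms from the SMILES: 11 C, 1 F, 2 N, 5 O.
Implicit hydrogens by atom environment:
  4 × C: 3 H each → 12
  4 × C: no H
  3 × C: 1 H each → 3
  3 × O: 1 H each → 3
  2 × O: no H
  1 × F: no H
  1 × N: 2 H
  1 × N (charge +1): no H
  Total hydrogens = 20.
Net charge +1.
Molecular formula: C11H20FN2O5+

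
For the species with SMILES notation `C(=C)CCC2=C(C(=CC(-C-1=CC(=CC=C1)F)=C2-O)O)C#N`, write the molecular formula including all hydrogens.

C17H14FNO2

Heavy atoms from the SMILES: 17 C, 1 F, 1 N, 2 O.
Implicit hydrogens by atom environment:
  7 × C (aromatic): no H
  5 × C (aromatic): 1 H each → 5
  3 × C: 2 H each → 6
  2 × O: 1 H each → 2
  1 × C: 1 H
  1 × C: no H
  1 × F: no H
  1 × N: no H
  Total hydrogens = 14.
Molecular formula: C17H14FNO2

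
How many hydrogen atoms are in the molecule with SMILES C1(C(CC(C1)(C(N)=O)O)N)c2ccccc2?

16

Hydrogens are implicit in SMILES; fill each atom to its normal valence:
  5 × C (aromatic): 1 H each → 5
  2 × C: 2 H each → 4
  2 × C: 1 H each → 2
  2 × C: no H
  2 × N: 2 H each → 4
  1 × C (aromatic): no H
  1 × O: 1 H
  1 × O: no H
  Total hydrogens = 16.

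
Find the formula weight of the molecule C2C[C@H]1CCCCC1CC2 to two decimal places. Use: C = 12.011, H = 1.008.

Molecular formula: C10H18.
M = 10×12.011 + 18×1.008 = 138.25 g/mol.

138.25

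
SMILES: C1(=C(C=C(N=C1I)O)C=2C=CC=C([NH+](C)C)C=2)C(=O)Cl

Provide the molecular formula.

C14H13ClIN2O2+

Heavy atoms from the SMILES: 14 C, 1 Cl, 1 I, 2 N, 2 O.
Implicit hydrogens by atom environment:
  6 × C (aromatic): no H
  5 × C (aromatic): 1 H each → 5
  2 × C: 3 H each → 6
  1 × C: no H
  1 × Cl: no H
  1 × I: no H
  1 × N (charge +1): 1 H
  1 × N (aromatic): no H
  1 × O: 1 H
  1 × O: no H
  Total hydrogens = 13.
Net charge +1.
Molecular formula: C14H13ClIN2O2+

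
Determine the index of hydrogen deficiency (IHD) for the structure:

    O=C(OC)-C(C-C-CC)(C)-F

Molecular formula from the SMILES: C8H15FO2.
DoU = (2C + 2 + N − H − X)/2 = (2·8 + 2 + 0 − 15 − 1)/2 = 2/2 = 1.
(Structurally: 0 ring(s) + 1 π bond(s) = 1.)

1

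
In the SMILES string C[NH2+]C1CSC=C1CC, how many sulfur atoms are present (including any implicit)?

The symbol for sulfur appears 1 time in the SMILES.

1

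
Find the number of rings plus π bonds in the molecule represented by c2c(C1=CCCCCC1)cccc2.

Molecular formula from the SMILES: C13H16.
DoU = (2C + 2 + N − H − X)/2 = (2·13 + 2 + 0 − 16 − 0)/2 = 12/2 = 6.
(Structurally: 2 ring(s) + 4 π bond(s) = 6.)

6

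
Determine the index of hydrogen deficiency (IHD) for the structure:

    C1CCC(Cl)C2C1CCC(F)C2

2

Molecular formula from the SMILES: C10H16ClF.
DoU = (2C + 2 + N − H − X)/2 = (2·10 + 2 + 0 − 16 − 2)/2 = 4/2 = 2.
(Structurally: 2 ring(s) + 0 π bond(s) = 2.)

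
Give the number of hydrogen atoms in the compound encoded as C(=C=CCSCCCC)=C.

Hydrogens are implicit in SMILES; fill each atom to its normal valence:
  5 × C: 2 H each → 10
  2 × C: no H
  1 × C: 3 H
  1 × C: 1 H
  1 × S: no H
  Total hydrogens = 14.

14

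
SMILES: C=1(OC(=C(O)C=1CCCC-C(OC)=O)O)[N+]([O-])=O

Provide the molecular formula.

C10H13NO7

Heavy atoms from the SMILES: 10 C, 1 N, 7 O.
Implicit hydrogens by atom environment:
  4 × C: 2 H each → 8
  4 × C (aromatic): no H
  3 × O: no H
  2 × O: 1 H each → 2
  1 × C: 3 H
  1 × C: no H
  1 × N (charge +1): no H
  1 × O (aromatic): no H
  1 × O (charge -1): no H
  Total hydrogens = 13.
Molecular formula: C10H13NO7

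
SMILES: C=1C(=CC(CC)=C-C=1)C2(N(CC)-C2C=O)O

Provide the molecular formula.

C13H17NO2

Heavy atoms from the SMILES: 13 C, 1 N, 2 O.
Implicit hydrogens by atom environment:
  4 × C (aromatic): 1 H each → 4
  2 × C: 3 H each → 6
  2 × C: 2 H each → 4
  2 × C: 1 H each → 2
  2 × C (aromatic): no H
  1 × C: no H
  1 × N: no H
  1 × O: 1 H
  1 × O: no H
  Total hydrogens = 17.
Molecular formula: C13H17NO2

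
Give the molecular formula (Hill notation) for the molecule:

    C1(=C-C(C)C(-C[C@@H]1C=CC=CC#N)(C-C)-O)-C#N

Heavy atoms from the SMILES: 15 C, 2 N, 1 O.
Implicit hydrogens by atom environment:
  7 × C: 1 H each → 7
  4 × C: no H
  2 × C: 3 H each → 6
  2 × C: 2 H each → 4
  2 × N: no H
  1 × O: 1 H
  Total hydrogens = 18.
Molecular formula: C15H18N2O

C15H18N2O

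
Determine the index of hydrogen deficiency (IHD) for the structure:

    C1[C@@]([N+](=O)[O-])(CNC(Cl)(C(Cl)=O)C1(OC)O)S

Molecular formula from the SMILES: C7H10Cl2N2O5S.
DoU = (2C + 2 + N − H − X)/2 = (2·7 + 2 + 2 − 10 − 2)/2 = 6/2 = 3.
(Structurally: 1 ring(s) + 2 π bond(s) = 3.)

3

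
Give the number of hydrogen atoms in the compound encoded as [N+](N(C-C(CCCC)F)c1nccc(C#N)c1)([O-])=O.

Hydrogens are implicit in SMILES; fill each atom to its normal valence:
  4 × C: 2 H each → 8
  3 × C (aromatic): 1 H each → 3
  2 × C (aromatic): no H
  2 × N: no H
  1 × C: 3 H
  1 × C: 1 H
  1 × C: no H
  1 × F: no H
  1 × N (aromatic): no H
  1 × N (charge +1): no H
  1 × O: no H
  1 × O (charge -1): no H
  Total hydrogens = 15.

15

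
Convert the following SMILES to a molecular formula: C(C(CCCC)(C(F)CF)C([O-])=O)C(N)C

Heavy atoms from the SMILES: 11 C, 2 F, 1 N, 2 O.
Implicit hydrogens by atom environment:
  5 × C: 2 H each → 10
  2 × C: 3 H each → 6
  2 × C: 1 H each → 2
  2 × C: no H
  2 × F: no H
  1 × N: 2 H
  1 × O: no H
  1 × O (charge -1): no H
  Total hydrogens = 20.
Net charge -1.
Molecular formula: C11H20F2NO2-

C11H20F2NO2-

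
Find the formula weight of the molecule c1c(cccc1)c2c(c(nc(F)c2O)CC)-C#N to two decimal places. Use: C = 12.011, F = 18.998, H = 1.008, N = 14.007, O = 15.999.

Molecular formula: C14H11FN2O.
M = 14×12.011 + 1×18.998 + 11×1.008 + 2×14.007 + 1×15.999 = 242.25 g/mol.

242.25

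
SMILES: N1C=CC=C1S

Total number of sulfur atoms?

1

The symbol for sulfur appears 1 time in the SMILES.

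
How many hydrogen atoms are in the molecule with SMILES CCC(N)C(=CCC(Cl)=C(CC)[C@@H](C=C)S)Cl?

21

Hydrogens are implicit in SMILES; fill each atom to its normal valence:
  4 × C: 2 H each → 8
  4 × C: 1 H each → 4
  3 × C: no H
  2 × C: 3 H each → 6
  2 × Cl: no H
  1 × N: 2 H
  1 × S: 1 H
  Total hydrogens = 21.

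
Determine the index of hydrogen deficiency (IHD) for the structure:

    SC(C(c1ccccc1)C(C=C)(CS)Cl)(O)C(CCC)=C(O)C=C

Molecular formula from the SMILES: C19H25ClO2S2.
DoU = (2C + 2 + N − H − X)/2 = (2·19 + 2 + 0 − 25 − 1)/2 = 14/2 = 7.
(Structurally: 1 ring(s) + 6 π bond(s) = 7.)

7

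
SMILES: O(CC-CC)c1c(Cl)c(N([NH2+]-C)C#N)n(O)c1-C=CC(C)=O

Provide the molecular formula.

Heavy atoms from the SMILES: 14 C, 1 Cl, 4 N, 3 O.
Implicit hydrogens by atom environment:
  4 × C (aromatic): no H
  3 × C: 3 H each → 9
  3 × C: 2 H each → 6
  2 × C: 1 H each → 2
  2 × C: no H
  2 × N: no H
  2 × O: no H
  1 × Cl: no H
  1 × N (charge +1): 2 H
  1 × N (aromatic): no H
  1 × O: 1 H
  Total hydrogens = 20.
Net charge +1.
Molecular formula: C14H20ClN4O3+

C14H20ClN4O3+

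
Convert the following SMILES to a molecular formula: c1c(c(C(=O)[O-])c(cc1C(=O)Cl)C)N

Heavy atoms from the SMILES: 9 C, 1 Cl, 1 N, 3 O.
Implicit hydrogens by atom environment:
  4 × C (aromatic): no H
  2 × C (aromatic): 1 H each → 2
  2 × C: no H
  2 × O: no H
  1 × C: 3 H
  1 × Cl: no H
  1 × N: 2 H
  1 × O (charge -1): no H
  Total hydrogens = 7.
Net charge -1.
Molecular formula: C9H7ClNO3-

C9H7ClNO3-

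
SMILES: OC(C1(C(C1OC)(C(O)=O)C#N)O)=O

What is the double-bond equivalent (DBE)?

Molecular formula from the SMILES: C7H7NO6.
DoU = (2C + 2 + N − H − X)/2 = (2·7 + 2 + 1 − 7 − 0)/2 = 10/2 = 5.
(Structurally: 1 ring(s) + 4 π bond(s) = 5.)

5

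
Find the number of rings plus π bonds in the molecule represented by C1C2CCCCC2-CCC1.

2

Molecular formula from the SMILES: C10H18.
DoU = (2C + 2 + N − H − X)/2 = (2·10 + 2 + 0 − 18 − 0)/2 = 4/2 = 2.
(Structurally: 2 ring(s) + 0 π bond(s) = 2.)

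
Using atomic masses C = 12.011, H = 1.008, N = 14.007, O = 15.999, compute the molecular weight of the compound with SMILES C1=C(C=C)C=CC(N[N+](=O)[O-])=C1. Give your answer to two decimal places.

164.16

Molecular formula: C8H8N2O2.
M = 8×12.011 + 8×1.008 + 2×14.007 + 2×15.999 = 164.16 g/mol.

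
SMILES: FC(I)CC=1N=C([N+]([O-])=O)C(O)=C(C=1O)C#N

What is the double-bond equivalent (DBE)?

7

Molecular formula from the SMILES: C8H5FIN3O4.
DoU = (2C + 2 + N − H − X)/2 = (2·8 + 2 + 3 − 5 − 2)/2 = 14/2 = 7.
(Structurally: 1 ring(s) + 6 π bond(s) = 7.)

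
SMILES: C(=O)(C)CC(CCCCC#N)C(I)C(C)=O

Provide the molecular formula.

C12H18INO2

Heavy atoms from the SMILES: 12 C, 1 I, 1 N, 2 O.
Implicit hydrogens by atom environment:
  5 × C: 2 H each → 10
  3 × C: no H
  2 × C: 3 H each → 6
  2 × C: 1 H each → 2
  2 × O: no H
  1 × I: no H
  1 × N: no H
  Total hydrogens = 18.
Molecular formula: C12H18INO2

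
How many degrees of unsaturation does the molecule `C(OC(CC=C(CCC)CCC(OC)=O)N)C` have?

2

Molecular formula from the SMILES: C13H25NO3.
DoU = (2C + 2 + N − H − X)/2 = (2·13 + 2 + 1 − 25 − 0)/2 = 4/2 = 2.
(Structurally: 0 ring(s) + 2 π bond(s) = 2.)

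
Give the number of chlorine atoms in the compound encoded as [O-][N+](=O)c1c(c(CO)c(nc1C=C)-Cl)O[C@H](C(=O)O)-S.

The symbol for chlorine appears 1 time in the SMILES.

1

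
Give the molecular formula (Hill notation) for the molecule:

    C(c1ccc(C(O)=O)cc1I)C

Heavy atoms from the SMILES: 9 C, 1 I, 2 O.
Implicit hydrogens by atom environment:
  3 × C (aromatic): 1 H each → 3
  3 × C (aromatic): no H
  1 × C: 3 H
  1 × C: 2 H
  1 × C: no H
  1 × I: no H
  1 × O: 1 H
  1 × O: no H
  Total hydrogens = 9.
Molecular formula: C9H9IO2

C9H9IO2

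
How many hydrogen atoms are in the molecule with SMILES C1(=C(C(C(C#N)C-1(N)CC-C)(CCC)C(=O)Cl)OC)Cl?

20

Hydrogens are implicit in SMILES; fill each atom to its normal valence:
  6 × C: no H
  4 × C: 2 H each → 8
  3 × C: 3 H each → 9
  2 × Cl: no H
  2 × O: no H
  1 × C: 1 H
  1 × N: 2 H
  1 × N: no H
  Total hydrogens = 20.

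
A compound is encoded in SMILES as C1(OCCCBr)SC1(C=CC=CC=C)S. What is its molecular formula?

C11H15BrOS2

Heavy atoms from the SMILES: 1 Br, 11 C, 1 O, 2 S.
Implicit hydrogens by atom environment:
  6 × C: 1 H each → 6
  4 × C: 2 H each → 8
  1 × Br: no H
  1 × C: no H
  1 × O: no H
  1 × S: 1 H
  1 × S: no H
  Total hydrogens = 15.
Molecular formula: C11H15BrOS2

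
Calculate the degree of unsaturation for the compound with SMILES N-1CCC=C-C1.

Molecular formula from the SMILES: C5H9N.
DoU = (2C + 2 + N − H − X)/2 = (2·5 + 2 + 1 − 9 − 0)/2 = 4/2 = 2.
(Structurally: 1 ring(s) + 1 π bond(s) = 2.)

2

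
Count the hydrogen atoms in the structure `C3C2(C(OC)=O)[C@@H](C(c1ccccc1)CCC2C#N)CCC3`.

Hydrogens are implicit in SMILES; fill each atom to its normal valence:
  6 × C: 2 H each → 12
  5 × C (aromatic): 1 H each → 5
  3 × C: 1 H each → 3
  3 × C: no H
  2 × O: no H
  1 × C: 3 H
  1 × C (aromatic): no H
  1 × N: no H
  Total hydrogens = 23.

23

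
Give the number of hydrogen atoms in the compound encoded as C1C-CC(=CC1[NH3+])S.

Hydrogens are implicit in SMILES; fill each atom to its normal valence:
  3 × C: 2 H each → 6
  2 × C: 1 H each → 2
  1 × C: no H
  1 × N (charge +1): 3 H
  1 × S: 1 H
  Total hydrogens = 12.

12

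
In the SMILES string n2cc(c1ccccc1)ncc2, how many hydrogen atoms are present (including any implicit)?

8

Hydrogens are implicit in SMILES; fill each atom to its normal valence:
  8 × C (aromatic): 1 H each → 8
  2 × C (aromatic): no H
  2 × N (aromatic): no H
  Total hydrogens = 8.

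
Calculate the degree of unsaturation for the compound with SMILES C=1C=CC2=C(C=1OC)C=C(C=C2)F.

Molecular formula from the SMILES: C11H9FO.
DoU = (2C + 2 + N − H − X)/2 = (2·11 + 2 + 0 − 9 − 1)/2 = 14/2 = 7.
(Structurally: 2 ring(s) + 5 π bond(s) = 7.)

7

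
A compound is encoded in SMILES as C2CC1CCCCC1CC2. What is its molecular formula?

Heavy atoms from the SMILES: 10 C.
Implicit hydrogens by atom environment:
  8 × C: 2 H each → 16
  2 × C: 1 H each → 2
  Total hydrogens = 18.
Molecular formula: C10H18

C10H18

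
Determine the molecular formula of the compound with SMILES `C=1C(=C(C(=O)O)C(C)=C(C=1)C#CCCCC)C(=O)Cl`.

Heavy atoms from the SMILES: 15 C, 1 Cl, 3 O.
Implicit hydrogens by atom environment:
  4 × C (aromatic): no H
  4 × C: no H
  3 × C: 2 H each → 6
  2 × C: 3 H each → 6
  2 × C (aromatic): 1 H each → 2
  2 × O: no H
  1 × Cl: no H
  1 × O: 1 H
  Total hydrogens = 15.
Molecular formula: C15H15ClO3

C15H15ClO3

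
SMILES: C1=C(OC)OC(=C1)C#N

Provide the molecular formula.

Heavy atoms from the SMILES: 6 C, 1 N, 2 O.
Implicit hydrogens by atom environment:
  2 × C (aromatic): 1 H each → 2
  2 × C (aromatic): no H
  1 × C: 3 H
  1 × C: no H
  1 × N: no H
  1 × O (aromatic): no H
  1 × O: no H
  Total hydrogens = 5.
Molecular formula: C6H5NO2

C6H5NO2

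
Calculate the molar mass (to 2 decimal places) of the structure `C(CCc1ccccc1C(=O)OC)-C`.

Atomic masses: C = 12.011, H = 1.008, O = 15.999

192.26

Molecular formula: C12H16O2.
M = 12×12.011 + 16×1.008 + 2×15.999 = 192.26 g/mol.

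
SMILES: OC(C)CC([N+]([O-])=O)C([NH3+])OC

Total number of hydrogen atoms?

15

Hydrogens are implicit in SMILES; fill each atom to its normal valence:
  3 × C: 1 H each → 3
  2 × C: 3 H each → 6
  2 × O: no H
  1 × C: 2 H
  1 × N (charge +1): 3 H
  1 × N (charge +1): no H
  1 × O: 1 H
  1 × O (charge -1): no H
  Total hydrogens = 15.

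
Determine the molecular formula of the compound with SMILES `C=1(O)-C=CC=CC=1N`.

Heavy atoms from the SMILES: 6 C, 1 N, 1 O.
Implicit hydrogens by atom environment:
  4 × C (aromatic): 1 H each → 4
  2 × C (aromatic): no H
  1 × N: 2 H
  1 × O: 1 H
  Total hydrogens = 7.
Molecular formula: C6H7NO

C6H7NO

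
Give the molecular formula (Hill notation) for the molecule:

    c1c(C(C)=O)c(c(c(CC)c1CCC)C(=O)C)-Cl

C15H19ClO2

Heavy atoms from the SMILES: 15 C, 1 Cl, 2 O.
Implicit hydrogens by atom environment:
  5 × C (aromatic): no H
  4 × C: 3 H each → 12
  3 × C: 2 H each → 6
  2 × C: no H
  2 × O: no H
  1 × C (aromatic): 1 H
  1 × Cl: no H
  Total hydrogens = 19.
Molecular formula: C15H19ClO2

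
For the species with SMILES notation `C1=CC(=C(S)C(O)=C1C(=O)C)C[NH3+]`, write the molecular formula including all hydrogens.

Heavy atoms from the SMILES: 9 C, 1 N, 2 O, 1 S.
Implicit hydrogens by atom environment:
  4 × C (aromatic): no H
  2 × C (aromatic): 1 H each → 2
  1 × C: 3 H
  1 × C: 2 H
  1 × C: no H
  1 × N (charge +1): 3 H
  1 × O: 1 H
  1 × O: no H
  1 × S: 1 H
  Total hydrogens = 12.
Net charge +1.
Molecular formula: C9H12NO2S+

C9H12NO2S+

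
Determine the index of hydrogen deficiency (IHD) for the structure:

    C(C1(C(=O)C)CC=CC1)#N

Molecular formula from the SMILES: C8H9NO.
DoU = (2C + 2 + N − H − X)/2 = (2·8 + 2 + 1 − 9 − 0)/2 = 10/2 = 5.
(Structurally: 1 ring(s) + 4 π bond(s) = 5.)

5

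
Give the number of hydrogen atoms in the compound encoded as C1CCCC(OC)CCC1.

18

Hydrogens are implicit in SMILES; fill each atom to its normal valence:
  7 × C: 2 H each → 14
  1 × C: 3 H
  1 × C: 1 H
  1 × O: no H
  Total hydrogens = 18.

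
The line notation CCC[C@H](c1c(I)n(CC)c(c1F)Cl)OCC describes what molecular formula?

C12H18ClFINO

Heavy atoms from the SMILES: 12 C, 1 Cl, 1 F, 1 I, 1 N, 1 O.
Implicit hydrogens by atom environment:
  4 × C: 2 H each → 8
  4 × C (aromatic): no H
  3 × C: 3 H each → 9
  1 × C: 1 H
  1 × Cl: no H
  1 × F: no H
  1 × I: no H
  1 × N (aromatic): no H
  1 × O: no H
  Total hydrogens = 18.
Molecular formula: C12H18ClFINO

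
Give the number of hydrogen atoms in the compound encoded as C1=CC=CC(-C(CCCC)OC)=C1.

Hydrogens are implicit in SMILES; fill each atom to its normal valence:
  5 × C (aromatic): 1 H each → 5
  3 × C: 2 H each → 6
  2 × C: 3 H each → 6
  1 × C: 1 H
  1 × C (aromatic): no H
  1 × O: no H
  Total hydrogens = 18.

18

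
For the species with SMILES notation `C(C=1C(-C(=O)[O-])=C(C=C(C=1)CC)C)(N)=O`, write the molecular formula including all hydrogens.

Heavy atoms from the SMILES: 11 C, 1 N, 3 O.
Implicit hydrogens by atom environment:
  4 × C (aromatic): no H
  2 × C: 3 H each → 6
  2 × C (aromatic): 1 H each → 2
  2 × C: no H
  2 × O: no H
  1 × C: 2 H
  1 × N: 2 H
  1 × O (charge -1): no H
  Total hydrogens = 12.
Net charge -1.
Molecular formula: C11H12NO3-

C11H12NO3-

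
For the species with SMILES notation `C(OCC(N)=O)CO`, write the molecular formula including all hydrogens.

Heavy atoms from the SMILES: 4 C, 1 N, 3 O.
Implicit hydrogens by atom environment:
  3 × C: 2 H each → 6
  2 × O: no H
  1 × C: no H
  1 × N: 2 H
  1 × O: 1 H
  Total hydrogens = 9.
Molecular formula: C4H9NO3

C4H9NO3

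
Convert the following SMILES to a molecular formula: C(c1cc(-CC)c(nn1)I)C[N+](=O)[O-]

Heavy atoms from the SMILES: 8 C, 1 I, 3 N, 2 O.
Implicit hydrogens by atom environment:
  3 × C: 2 H each → 6
  3 × C (aromatic): no H
  2 × N (aromatic): no H
  1 × C: 3 H
  1 × C (aromatic): 1 H
  1 × I: no H
  1 × N (charge +1): no H
  1 × O: no H
  1 × O (charge -1): no H
  Total hydrogens = 10.
Molecular formula: C8H10IN3O2

C8H10IN3O2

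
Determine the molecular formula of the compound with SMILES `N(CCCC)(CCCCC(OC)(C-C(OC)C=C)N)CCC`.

Heavy atoms from the SMILES: 18 C, 2 N, 2 O.
Implicit hydrogens by atom environment:
  11 × C: 2 H each → 22
  4 × C: 3 H each → 12
  2 × C: 1 H each → 2
  2 × O: no H
  1 × C: no H
  1 × N: 2 H
  1 × N: no H
  Total hydrogens = 38.
Molecular formula: C18H38N2O2

C18H38N2O2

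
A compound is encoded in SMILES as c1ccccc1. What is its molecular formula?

C6H6

Heavy atoms from the SMILES: 6 C.
Implicit hydrogens by atom environment:
  6 × C (aromatic): 1 H each → 6
  Total hydrogens = 6.
Molecular formula: C6H6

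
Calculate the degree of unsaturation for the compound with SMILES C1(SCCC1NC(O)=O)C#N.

Molecular formula from the SMILES: C6H8N2O2S.
DoU = (2C + 2 + N − H − X)/2 = (2·6 + 2 + 2 − 8 − 0)/2 = 8/2 = 4.
(Structurally: 1 ring(s) + 3 π bond(s) = 4.)

4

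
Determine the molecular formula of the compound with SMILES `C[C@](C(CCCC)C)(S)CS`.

C9H20S2

Heavy atoms from the SMILES: 9 C, 2 S.
Implicit hydrogens by atom environment:
  4 × C: 2 H each → 8
  3 × C: 3 H each → 9
  2 × S: 1 H each → 2
  1 × C: 1 H
  1 × C: no H
  Total hydrogens = 20.
Molecular formula: C9H20S2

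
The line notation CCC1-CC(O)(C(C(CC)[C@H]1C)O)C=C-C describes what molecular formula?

C14H26O2

Heavy atoms from the SMILES: 14 C, 2 O.
Implicit hydrogens by atom environment:
  6 × C: 1 H each → 6
  4 × C: 3 H each → 12
  3 × C: 2 H each → 6
  2 × O: 1 H each → 2
  1 × C: no H
  Total hydrogens = 26.
Molecular formula: C14H26O2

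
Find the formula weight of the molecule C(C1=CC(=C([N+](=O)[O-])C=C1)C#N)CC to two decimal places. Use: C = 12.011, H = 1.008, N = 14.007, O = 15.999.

Molecular formula: C10H10N2O2.
M = 10×12.011 + 10×1.008 + 2×14.007 + 2×15.999 = 190.20 g/mol.

190.20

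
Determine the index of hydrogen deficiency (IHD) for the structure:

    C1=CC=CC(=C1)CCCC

4

Molecular formula from the SMILES: C10H14.
DoU = (2C + 2 + N − H − X)/2 = (2·10 + 2 + 0 − 14 − 0)/2 = 8/2 = 4.
(Structurally: 1 ring(s) + 3 π bond(s) = 4.)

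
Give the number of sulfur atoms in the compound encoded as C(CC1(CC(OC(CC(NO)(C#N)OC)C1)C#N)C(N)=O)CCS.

The symbol for sulfur appears 1 time in the SMILES.

1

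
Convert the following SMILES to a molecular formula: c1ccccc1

C6H6

Heavy atoms from the SMILES: 6 C.
Implicit hydrogens by atom environment:
  6 × C (aromatic): 1 H each → 6
  Total hydrogens = 6.
Molecular formula: C6H6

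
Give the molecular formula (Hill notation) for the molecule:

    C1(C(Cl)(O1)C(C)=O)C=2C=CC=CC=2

Heavy atoms from the SMILES: 10 C, 1 Cl, 2 O.
Implicit hydrogens by atom environment:
  5 × C (aromatic): 1 H each → 5
  2 × C: no H
  2 × O: no H
  1 × C: 3 H
  1 × C: 1 H
  1 × C (aromatic): no H
  1 × Cl: no H
  Total hydrogens = 9.
Molecular formula: C10H9ClO2

C10H9ClO2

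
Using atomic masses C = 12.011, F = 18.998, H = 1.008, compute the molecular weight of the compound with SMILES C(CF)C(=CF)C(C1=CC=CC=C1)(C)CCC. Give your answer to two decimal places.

Molecular formula: C15H20F2.
M = 15×12.011 + 2×18.998 + 20×1.008 = 238.32 g/mol.

238.32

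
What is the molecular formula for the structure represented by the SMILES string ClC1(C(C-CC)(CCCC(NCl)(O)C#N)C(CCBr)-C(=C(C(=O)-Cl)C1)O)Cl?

Heavy atoms from the SMILES: 1 Br, 17 C, 4 Cl, 2 N, 3 O.
Implicit hydrogens by atom environment:
  8 × C: 2 H each → 16
  7 × C: no H
  4 × Cl: no H
  2 × O: 1 H each → 2
  1 × Br: no H
  1 × C: 3 H
  1 × C: 1 H
  1 × N: 1 H
  1 × N: no H
  1 × O: no H
  Total hydrogens = 23.
Molecular formula: C17H23BrCl4N2O3

C17H23BrCl4N2O3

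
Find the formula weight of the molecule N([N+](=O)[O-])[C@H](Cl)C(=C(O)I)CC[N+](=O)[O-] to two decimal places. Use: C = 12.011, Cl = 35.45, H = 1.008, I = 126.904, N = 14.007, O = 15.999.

Molecular formula: C5H7ClIN3O5.
M = 5×12.011 + 1×35.45 + 7×1.008 + 1×126.904 + 3×14.007 + 5×15.999 = 351.48 g/mol.

351.48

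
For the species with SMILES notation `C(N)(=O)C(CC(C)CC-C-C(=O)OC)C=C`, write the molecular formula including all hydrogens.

Heavy atoms from the SMILES: 12 C, 1 N, 3 O.
Implicit hydrogens by atom environment:
  5 × C: 2 H each → 10
  3 × C: 1 H each → 3
  3 × O: no H
  2 × C: 3 H each → 6
  2 × C: no H
  1 × N: 2 H
  Total hydrogens = 21.
Molecular formula: C12H21NO3

C12H21NO3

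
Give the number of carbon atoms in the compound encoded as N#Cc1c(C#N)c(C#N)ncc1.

8

The symbol for carbon appears 8 times in the SMILES. Lowercase c denotes aromatic carbon and counts toward C.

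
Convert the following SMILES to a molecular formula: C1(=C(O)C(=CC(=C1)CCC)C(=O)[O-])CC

C12H15O3-

Heavy atoms from the SMILES: 12 C, 3 O.
Implicit hydrogens by atom environment:
  4 × C (aromatic): no H
  3 × C: 2 H each → 6
  2 × C: 3 H each → 6
  2 × C (aromatic): 1 H each → 2
  1 × C: no H
  1 × O: 1 H
  1 × O: no H
  1 × O (charge -1): no H
  Total hydrogens = 15.
Net charge -1.
Molecular formula: C12H15O3-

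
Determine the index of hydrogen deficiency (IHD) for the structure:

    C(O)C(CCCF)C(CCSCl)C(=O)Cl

Molecular formula from the SMILES: C9H15Cl2FO2S.
DoU = (2C + 2 + N − H − X)/2 = (2·9 + 2 + 0 − 15 − 3)/2 = 2/2 = 1.
(Structurally: 0 ring(s) + 1 π bond(s) = 1.)

1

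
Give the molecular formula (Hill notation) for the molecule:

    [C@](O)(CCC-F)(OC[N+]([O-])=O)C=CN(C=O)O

Heavy atoms from the SMILES: 8 C, 1 F, 2 N, 6 O.
Implicit hydrogens by atom environment:
  4 × C: 2 H each → 8
  3 × C: 1 H each → 3
  3 × O: no H
  2 × O: 1 H each → 2
  1 × C: no H
  1 × F: no H
  1 × N: no H
  1 × N (charge +1): no H
  1 × O (charge -1): no H
  Total hydrogens = 13.
Molecular formula: C8H13FN2O6

C8H13FN2O6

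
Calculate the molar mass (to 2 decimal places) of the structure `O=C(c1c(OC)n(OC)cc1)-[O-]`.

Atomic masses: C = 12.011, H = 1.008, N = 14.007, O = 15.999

170.14

Molecular formula: C7H8NO4-.
M = 7×12.011 + 8×1.008 + 1×14.007 + 4×15.999 = 170.14 g/mol.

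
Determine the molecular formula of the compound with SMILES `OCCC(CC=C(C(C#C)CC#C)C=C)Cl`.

Heavy atoms from the SMILES: 14 C, 1 Cl, 1 O.
Implicit hydrogens by atom environment:
  6 × C: 1 H each → 6
  5 × C: 2 H each → 10
  3 × C: no H
  1 × Cl: no H
  1 × O: 1 H
  Total hydrogens = 17.
Molecular formula: C14H17ClO

C14H17ClO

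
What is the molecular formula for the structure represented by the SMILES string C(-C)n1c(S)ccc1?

Heavy atoms from the SMILES: 6 C, 1 N, 1 S.
Implicit hydrogens by atom environment:
  3 × C (aromatic): 1 H each → 3
  1 × C: 3 H
  1 × C: 2 H
  1 × C (aromatic): no H
  1 × N (aromatic): no H
  1 × S: 1 H
  Total hydrogens = 9.
Molecular formula: C6H9NS

C6H9NS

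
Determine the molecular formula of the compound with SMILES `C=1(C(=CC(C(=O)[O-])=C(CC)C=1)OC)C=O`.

C11H11O4-

Heavy atoms from the SMILES: 11 C, 4 O.
Implicit hydrogens by atom environment:
  4 × C (aromatic): no H
  3 × O: no H
  2 × C: 3 H each → 6
  2 × C (aromatic): 1 H each → 2
  1 × C: 2 H
  1 × C: 1 H
  1 × C: no H
  1 × O (charge -1): no H
  Total hydrogens = 11.
Net charge -1.
Molecular formula: C11H11O4-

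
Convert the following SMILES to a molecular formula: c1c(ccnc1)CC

Heavy atoms from the SMILES: 7 C, 1 N.
Implicit hydrogens by atom environment:
  4 × C (aromatic): 1 H each → 4
  1 × C: 3 H
  1 × C: 2 H
  1 × C (aromatic): no H
  1 × N (aromatic): no H
  Total hydrogens = 9.
Molecular formula: C7H9N

C7H9N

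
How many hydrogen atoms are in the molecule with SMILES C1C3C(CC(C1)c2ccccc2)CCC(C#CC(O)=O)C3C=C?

Hydrogens are implicit in SMILES; fill each atom to its normal valence:
  6 × C: 2 H each → 12
  6 × C: 1 H each → 6
  5 × C (aromatic): 1 H each → 5
  3 × C: no H
  1 × C (aromatic): no H
  1 × O: 1 H
  1 × O: no H
  Total hydrogens = 24.

24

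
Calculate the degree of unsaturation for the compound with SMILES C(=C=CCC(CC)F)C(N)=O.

3

Molecular formula from the SMILES: C8H12FNO.
DoU = (2C + 2 + N − H − X)/2 = (2·8 + 2 + 1 − 12 − 1)/2 = 6/2 = 3.
(Structurally: 0 ring(s) + 3 π bond(s) = 3.)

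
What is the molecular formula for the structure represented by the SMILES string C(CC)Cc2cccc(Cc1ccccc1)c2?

C17H20

Heavy atoms from the SMILES: 17 C.
Implicit hydrogens by atom environment:
  9 × C (aromatic): 1 H each → 9
  4 × C: 2 H each → 8
  3 × C (aromatic): no H
  1 × C: 3 H
  Total hydrogens = 20.
Molecular formula: C17H20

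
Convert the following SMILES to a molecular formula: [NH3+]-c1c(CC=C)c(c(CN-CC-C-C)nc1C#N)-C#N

C15H20N5+

Heavy atoms from the SMILES: 15 C, 5 N.
Implicit hydrogens by atom environment:
  6 × C: 2 H each → 12
  5 × C (aromatic): no H
  2 × C: no H
  2 × N: no H
  1 × C: 3 H
  1 × C: 1 H
  1 × N (charge +1): 3 H
  1 × N: 1 H
  1 × N (aromatic): no H
  Total hydrogens = 20.
Net charge +1.
Molecular formula: C15H20N5+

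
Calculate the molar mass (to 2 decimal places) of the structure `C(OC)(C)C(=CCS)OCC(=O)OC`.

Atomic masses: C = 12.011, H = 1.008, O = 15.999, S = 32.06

Molecular formula: C9H16O4S.
M = 9×12.011 + 16×1.008 + 4×15.999 + 1×32.06 = 220.28 g/mol.

220.28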